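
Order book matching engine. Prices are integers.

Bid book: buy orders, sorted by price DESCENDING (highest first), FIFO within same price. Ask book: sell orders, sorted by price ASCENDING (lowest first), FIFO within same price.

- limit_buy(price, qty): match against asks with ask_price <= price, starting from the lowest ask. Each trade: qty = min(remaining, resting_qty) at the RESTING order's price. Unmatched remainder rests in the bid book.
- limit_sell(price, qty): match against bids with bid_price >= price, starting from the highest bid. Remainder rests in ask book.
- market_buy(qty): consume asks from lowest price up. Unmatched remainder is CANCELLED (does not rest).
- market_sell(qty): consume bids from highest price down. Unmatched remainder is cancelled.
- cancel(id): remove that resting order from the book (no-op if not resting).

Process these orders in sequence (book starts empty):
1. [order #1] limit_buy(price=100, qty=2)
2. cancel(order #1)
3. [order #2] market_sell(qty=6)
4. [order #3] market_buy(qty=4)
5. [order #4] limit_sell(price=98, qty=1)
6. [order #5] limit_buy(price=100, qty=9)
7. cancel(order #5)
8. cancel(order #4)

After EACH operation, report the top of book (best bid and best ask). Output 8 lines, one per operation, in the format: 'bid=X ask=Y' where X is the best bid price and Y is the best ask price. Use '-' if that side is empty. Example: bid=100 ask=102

After op 1 [order #1] limit_buy(price=100, qty=2): fills=none; bids=[#1:2@100] asks=[-]
After op 2 cancel(order #1): fills=none; bids=[-] asks=[-]
After op 3 [order #2] market_sell(qty=6): fills=none; bids=[-] asks=[-]
After op 4 [order #3] market_buy(qty=4): fills=none; bids=[-] asks=[-]
After op 5 [order #4] limit_sell(price=98, qty=1): fills=none; bids=[-] asks=[#4:1@98]
After op 6 [order #5] limit_buy(price=100, qty=9): fills=#5x#4:1@98; bids=[#5:8@100] asks=[-]
After op 7 cancel(order #5): fills=none; bids=[-] asks=[-]
After op 8 cancel(order #4): fills=none; bids=[-] asks=[-]

Answer: bid=100 ask=-
bid=- ask=-
bid=- ask=-
bid=- ask=-
bid=- ask=98
bid=100 ask=-
bid=- ask=-
bid=- ask=-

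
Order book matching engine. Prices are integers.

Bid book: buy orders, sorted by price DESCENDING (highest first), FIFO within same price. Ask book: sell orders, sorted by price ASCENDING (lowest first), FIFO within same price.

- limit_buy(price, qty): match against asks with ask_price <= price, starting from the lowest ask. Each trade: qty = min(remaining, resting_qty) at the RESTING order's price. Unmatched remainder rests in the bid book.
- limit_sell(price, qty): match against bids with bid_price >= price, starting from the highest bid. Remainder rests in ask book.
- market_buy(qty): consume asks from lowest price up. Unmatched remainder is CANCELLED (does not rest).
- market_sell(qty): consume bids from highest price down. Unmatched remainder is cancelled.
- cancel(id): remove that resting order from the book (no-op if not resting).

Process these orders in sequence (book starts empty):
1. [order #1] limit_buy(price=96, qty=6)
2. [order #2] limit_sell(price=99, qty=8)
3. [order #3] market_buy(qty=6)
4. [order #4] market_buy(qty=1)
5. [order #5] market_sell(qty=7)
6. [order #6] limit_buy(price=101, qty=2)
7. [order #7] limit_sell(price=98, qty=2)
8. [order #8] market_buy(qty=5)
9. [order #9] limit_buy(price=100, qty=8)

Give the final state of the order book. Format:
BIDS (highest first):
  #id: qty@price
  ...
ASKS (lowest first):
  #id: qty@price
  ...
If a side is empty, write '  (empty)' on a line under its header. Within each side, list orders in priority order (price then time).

Answer: BIDS (highest first):
  #9: 8@100
ASKS (lowest first):
  (empty)

Derivation:
After op 1 [order #1] limit_buy(price=96, qty=6): fills=none; bids=[#1:6@96] asks=[-]
After op 2 [order #2] limit_sell(price=99, qty=8): fills=none; bids=[#1:6@96] asks=[#2:8@99]
After op 3 [order #3] market_buy(qty=6): fills=#3x#2:6@99; bids=[#1:6@96] asks=[#2:2@99]
After op 4 [order #4] market_buy(qty=1): fills=#4x#2:1@99; bids=[#1:6@96] asks=[#2:1@99]
After op 5 [order #5] market_sell(qty=7): fills=#1x#5:6@96; bids=[-] asks=[#2:1@99]
After op 6 [order #6] limit_buy(price=101, qty=2): fills=#6x#2:1@99; bids=[#6:1@101] asks=[-]
After op 7 [order #7] limit_sell(price=98, qty=2): fills=#6x#7:1@101; bids=[-] asks=[#7:1@98]
After op 8 [order #8] market_buy(qty=5): fills=#8x#7:1@98; bids=[-] asks=[-]
After op 9 [order #9] limit_buy(price=100, qty=8): fills=none; bids=[#9:8@100] asks=[-]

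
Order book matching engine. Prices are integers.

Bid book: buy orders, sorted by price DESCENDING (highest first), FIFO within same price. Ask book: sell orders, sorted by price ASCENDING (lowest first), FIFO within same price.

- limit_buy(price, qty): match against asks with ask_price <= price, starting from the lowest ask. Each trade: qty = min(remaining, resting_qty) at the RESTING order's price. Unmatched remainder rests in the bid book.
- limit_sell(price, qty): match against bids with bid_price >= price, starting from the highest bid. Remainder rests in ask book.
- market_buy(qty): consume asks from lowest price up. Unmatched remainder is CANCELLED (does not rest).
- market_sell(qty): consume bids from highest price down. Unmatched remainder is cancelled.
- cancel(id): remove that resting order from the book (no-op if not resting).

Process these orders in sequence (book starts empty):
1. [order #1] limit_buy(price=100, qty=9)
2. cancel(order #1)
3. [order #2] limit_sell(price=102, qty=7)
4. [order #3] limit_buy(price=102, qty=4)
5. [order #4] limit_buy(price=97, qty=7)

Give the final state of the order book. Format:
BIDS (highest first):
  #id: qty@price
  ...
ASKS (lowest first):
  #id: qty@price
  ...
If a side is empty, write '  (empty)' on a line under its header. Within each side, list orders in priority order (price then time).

Answer: BIDS (highest first):
  #4: 7@97
ASKS (lowest first):
  #2: 3@102

Derivation:
After op 1 [order #1] limit_buy(price=100, qty=9): fills=none; bids=[#1:9@100] asks=[-]
After op 2 cancel(order #1): fills=none; bids=[-] asks=[-]
After op 3 [order #2] limit_sell(price=102, qty=7): fills=none; bids=[-] asks=[#2:7@102]
After op 4 [order #3] limit_buy(price=102, qty=4): fills=#3x#2:4@102; bids=[-] asks=[#2:3@102]
After op 5 [order #4] limit_buy(price=97, qty=7): fills=none; bids=[#4:7@97] asks=[#2:3@102]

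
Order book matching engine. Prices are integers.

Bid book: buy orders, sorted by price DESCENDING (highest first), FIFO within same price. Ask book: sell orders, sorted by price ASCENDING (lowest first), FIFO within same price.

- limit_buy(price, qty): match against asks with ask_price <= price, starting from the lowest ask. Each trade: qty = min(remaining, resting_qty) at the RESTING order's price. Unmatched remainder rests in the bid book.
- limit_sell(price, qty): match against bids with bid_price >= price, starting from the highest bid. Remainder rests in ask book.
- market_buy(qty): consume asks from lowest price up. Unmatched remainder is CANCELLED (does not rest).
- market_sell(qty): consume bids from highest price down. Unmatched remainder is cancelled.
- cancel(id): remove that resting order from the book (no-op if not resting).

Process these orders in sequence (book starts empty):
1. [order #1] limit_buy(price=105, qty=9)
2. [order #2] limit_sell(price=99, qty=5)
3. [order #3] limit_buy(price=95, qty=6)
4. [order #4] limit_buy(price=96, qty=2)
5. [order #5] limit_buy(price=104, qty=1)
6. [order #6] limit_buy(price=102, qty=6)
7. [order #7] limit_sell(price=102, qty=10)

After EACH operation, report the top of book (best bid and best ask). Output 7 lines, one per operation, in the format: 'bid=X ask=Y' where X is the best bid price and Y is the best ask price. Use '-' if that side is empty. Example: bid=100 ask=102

Answer: bid=105 ask=-
bid=105 ask=-
bid=105 ask=-
bid=105 ask=-
bid=105 ask=-
bid=105 ask=-
bid=102 ask=-

Derivation:
After op 1 [order #1] limit_buy(price=105, qty=9): fills=none; bids=[#1:9@105] asks=[-]
After op 2 [order #2] limit_sell(price=99, qty=5): fills=#1x#2:5@105; bids=[#1:4@105] asks=[-]
After op 3 [order #3] limit_buy(price=95, qty=6): fills=none; bids=[#1:4@105 #3:6@95] asks=[-]
After op 4 [order #4] limit_buy(price=96, qty=2): fills=none; bids=[#1:4@105 #4:2@96 #3:6@95] asks=[-]
After op 5 [order #5] limit_buy(price=104, qty=1): fills=none; bids=[#1:4@105 #5:1@104 #4:2@96 #3:6@95] asks=[-]
After op 6 [order #6] limit_buy(price=102, qty=6): fills=none; bids=[#1:4@105 #5:1@104 #6:6@102 #4:2@96 #3:6@95] asks=[-]
After op 7 [order #7] limit_sell(price=102, qty=10): fills=#1x#7:4@105 #5x#7:1@104 #6x#7:5@102; bids=[#6:1@102 #4:2@96 #3:6@95] asks=[-]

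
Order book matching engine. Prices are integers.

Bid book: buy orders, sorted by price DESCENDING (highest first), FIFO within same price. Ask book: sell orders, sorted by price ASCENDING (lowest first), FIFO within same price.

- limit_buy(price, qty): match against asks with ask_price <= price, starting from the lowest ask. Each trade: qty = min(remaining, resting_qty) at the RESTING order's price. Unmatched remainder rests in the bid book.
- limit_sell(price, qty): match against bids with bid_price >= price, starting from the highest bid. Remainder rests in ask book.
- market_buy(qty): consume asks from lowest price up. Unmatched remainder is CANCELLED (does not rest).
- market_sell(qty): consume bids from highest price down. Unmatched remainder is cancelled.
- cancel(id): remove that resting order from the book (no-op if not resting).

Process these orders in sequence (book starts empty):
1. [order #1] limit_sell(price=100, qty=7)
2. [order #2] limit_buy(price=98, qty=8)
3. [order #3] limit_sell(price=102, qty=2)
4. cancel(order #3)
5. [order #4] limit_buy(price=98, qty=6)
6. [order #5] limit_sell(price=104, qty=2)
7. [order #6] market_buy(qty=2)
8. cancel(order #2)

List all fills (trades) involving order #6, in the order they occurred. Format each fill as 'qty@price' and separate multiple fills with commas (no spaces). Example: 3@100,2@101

After op 1 [order #1] limit_sell(price=100, qty=7): fills=none; bids=[-] asks=[#1:7@100]
After op 2 [order #2] limit_buy(price=98, qty=8): fills=none; bids=[#2:8@98] asks=[#1:7@100]
After op 3 [order #3] limit_sell(price=102, qty=2): fills=none; bids=[#2:8@98] asks=[#1:7@100 #3:2@102]
After op 4 cancel(order #3): fills=none; bids=[#2:8@98] asks=[#1:7@100]
After op 5 [order #4] limit_buy(price=98, qty=6): fills=none; bids=[#2:8@98 #4:6@98] asks=[#1:7@100]
After op 6 [order #5] limit_sell(price=104, qty=2): fills=none; bids=[#2:8@98 #4:6@98] asks=[#1:7@100 #5:2@104]
After op 7 [order #6] market_buy(qty=2): fills=#6x#1:2@100; bids=[#2:8@98 #4:6@98] asks=[#1:5@100 #5:2@104]
After op 8 cancel(order #2): fills=none; bids=[#4:6@98] asks=[#1:5@100 #5:2@104]

Answer: 2@100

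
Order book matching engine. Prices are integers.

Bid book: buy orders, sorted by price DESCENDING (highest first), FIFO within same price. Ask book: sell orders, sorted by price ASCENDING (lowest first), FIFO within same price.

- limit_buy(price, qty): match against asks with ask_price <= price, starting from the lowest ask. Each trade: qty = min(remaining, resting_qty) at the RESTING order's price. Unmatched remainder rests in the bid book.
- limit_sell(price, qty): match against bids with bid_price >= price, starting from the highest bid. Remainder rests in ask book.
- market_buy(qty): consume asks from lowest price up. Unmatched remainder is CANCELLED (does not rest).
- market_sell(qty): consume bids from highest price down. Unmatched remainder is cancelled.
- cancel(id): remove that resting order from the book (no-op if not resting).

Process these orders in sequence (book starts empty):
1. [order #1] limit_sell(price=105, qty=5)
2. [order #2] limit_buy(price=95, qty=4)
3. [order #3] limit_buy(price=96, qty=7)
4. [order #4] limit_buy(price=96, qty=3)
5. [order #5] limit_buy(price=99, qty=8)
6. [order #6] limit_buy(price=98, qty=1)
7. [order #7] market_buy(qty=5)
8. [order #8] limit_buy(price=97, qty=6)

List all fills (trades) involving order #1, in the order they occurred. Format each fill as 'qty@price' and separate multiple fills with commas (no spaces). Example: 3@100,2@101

Answer: 5@105

Derivation:
After op 1 [order #1] limit_sell(price=105, qty=5): fills=none; bids=[-] asks=[#1:5@105]
After op 2 [order #2] limit_buy(price=95, qty=4): fills=none; bids=[#2:4@95] asks=[#1:5@105]
After op 3 [order #3] limit_buy(price=96, qty=7): fills=none; bids=[#3:7@96 #2:4@95] asks=[#1:5@105]
After op 4 [order #4] limit_buy(price=96, qty=3): fills=none; bids=[#3:7@96 #4:3@96 #2:4@95] asks=[#1:5@105]
After op 5 [order #5] limit_buy(price=99, qty=8): fills=none; bids=[#5:8@99 #3:7@96 #4:3@96 #2:4@95] asks=[#1:5@105]
After op 6 [order #6] limit_buy(price=98, qty=1): fills=none; bids=[#5:8@99 #6:1@98 #3:7@96 #4:3@96 #2:4@95] asks=[#1:5@105]
After op 7 [order #7] market_buy(qty=5): fills=#7x#1:5@105; bids=[#5:8@99 #6:1@98 #3:7@96 #4:3@96 #2:4@95] asks=[-]
After op 8 [order #8] limit_buy(price=97, qty=6): fills=none; bids=[#5:8@99 #6:1@98 #8:6@97 #3:7@96 #4:3@96 #2:4@95] asks=[-]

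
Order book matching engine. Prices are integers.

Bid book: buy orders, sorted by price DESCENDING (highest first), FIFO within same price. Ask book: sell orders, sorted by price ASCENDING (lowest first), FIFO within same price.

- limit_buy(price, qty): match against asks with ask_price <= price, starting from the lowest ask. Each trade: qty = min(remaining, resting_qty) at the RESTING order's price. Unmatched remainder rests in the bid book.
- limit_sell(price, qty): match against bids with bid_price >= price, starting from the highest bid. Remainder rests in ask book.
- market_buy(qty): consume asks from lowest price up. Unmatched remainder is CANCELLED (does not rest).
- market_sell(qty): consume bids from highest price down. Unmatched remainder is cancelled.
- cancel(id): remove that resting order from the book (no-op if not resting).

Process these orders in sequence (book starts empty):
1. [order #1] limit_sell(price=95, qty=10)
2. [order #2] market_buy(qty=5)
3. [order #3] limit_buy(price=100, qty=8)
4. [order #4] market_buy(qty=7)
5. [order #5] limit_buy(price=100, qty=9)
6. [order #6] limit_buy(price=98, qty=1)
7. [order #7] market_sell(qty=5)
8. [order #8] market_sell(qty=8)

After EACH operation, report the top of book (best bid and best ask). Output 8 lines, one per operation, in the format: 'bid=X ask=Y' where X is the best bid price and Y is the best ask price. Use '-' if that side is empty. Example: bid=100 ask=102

After op 1 [order #1] limit_sell(price=95, qty=10): fills=none; bids=[-] asks=[#1:10@95]
After op 2 [order #2] market_buy(qty=5): fills=#2x#1:5@95; bids=[-] asks=[#1:5@95]
After op 3 [order #3] limit_buy(price=100, qty=8): fills=#3x#1:5@95; bids=[#3:3@100] asks=[-]
After op 4 [order #4] market_buy(qty=7): fills=none; bids=[#3:3@100] asks=[-]
After op 5 [order #5] limit_buy(price=100, qty=9): fills=none; bids=[#3:3@100 #5:9@100] asks=[-]
After op 6 [order #6] limit_buy(price=98, qty=1): fills=none; bids=[#3:3@100 #5:9@100 #6:1@98] asks=[-]
After op 7 [order #7] market_sell(qty=5): fills=#3x#7:3@100 #5x#7:2@100; bids=[#5:7@100 #6:1@98] asks=[-]
After op 8 [order #8] market_sell(qty=8): fills=#5x#8:7@100 #6x#8:1@98; bids=[-] asks=[-]

Answer: bid=- ask=95
bid=- ask=95
bid=100 ask=-
bid=100 ask=-
bid=100 ask=-
bid=100 ask=-
bid=100 ask=-
bid=- ask=-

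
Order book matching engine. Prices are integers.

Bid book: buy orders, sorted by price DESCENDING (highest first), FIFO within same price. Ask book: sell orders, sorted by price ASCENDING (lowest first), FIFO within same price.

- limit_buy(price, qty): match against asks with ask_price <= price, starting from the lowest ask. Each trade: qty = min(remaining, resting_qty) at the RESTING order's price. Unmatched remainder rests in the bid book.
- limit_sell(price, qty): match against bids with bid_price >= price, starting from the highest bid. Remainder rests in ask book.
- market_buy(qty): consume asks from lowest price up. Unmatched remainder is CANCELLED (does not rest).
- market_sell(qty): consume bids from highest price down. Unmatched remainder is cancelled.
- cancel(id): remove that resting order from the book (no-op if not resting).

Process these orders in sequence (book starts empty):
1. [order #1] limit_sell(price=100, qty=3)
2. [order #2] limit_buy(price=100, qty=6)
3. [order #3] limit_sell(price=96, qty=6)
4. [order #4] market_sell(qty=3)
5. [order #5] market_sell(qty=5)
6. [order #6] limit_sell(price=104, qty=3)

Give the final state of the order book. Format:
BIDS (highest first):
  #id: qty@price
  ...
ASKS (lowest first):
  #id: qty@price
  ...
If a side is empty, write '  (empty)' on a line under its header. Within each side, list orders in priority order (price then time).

After op 1 [order #1] limit_sell(price=100, qty=3): fills=none; bids=[-] asks=[#1:3@100]
After op 2 [order #2] limit_buy(price=100, qty=6): fills=#2x#1:3@100; bids=[#2:3@100] asks=[-]
After op 3 [order #3] limit_sell(price=96, qty=6): fills=#2x#3:3@100; bids=[-] asks=[#3:3@96]
After op 4 [order #4] market_sell(qty=3): fills=none; bids=[-] asks=[#3:3@96]
After op 5 [order #5] market_sell(qty=5): fills=none; bids=[-] asks=[#3:3@96]
After op 6 [order #6] limit_sell(price=104, qty=3): fills=none; bids=[-] asks=[#3:3@96 #6:3@104]

Answer: BIDS (highest first):
  (empty)
ASKS (lowest first):
  #3: 3@96
  #6: 3@104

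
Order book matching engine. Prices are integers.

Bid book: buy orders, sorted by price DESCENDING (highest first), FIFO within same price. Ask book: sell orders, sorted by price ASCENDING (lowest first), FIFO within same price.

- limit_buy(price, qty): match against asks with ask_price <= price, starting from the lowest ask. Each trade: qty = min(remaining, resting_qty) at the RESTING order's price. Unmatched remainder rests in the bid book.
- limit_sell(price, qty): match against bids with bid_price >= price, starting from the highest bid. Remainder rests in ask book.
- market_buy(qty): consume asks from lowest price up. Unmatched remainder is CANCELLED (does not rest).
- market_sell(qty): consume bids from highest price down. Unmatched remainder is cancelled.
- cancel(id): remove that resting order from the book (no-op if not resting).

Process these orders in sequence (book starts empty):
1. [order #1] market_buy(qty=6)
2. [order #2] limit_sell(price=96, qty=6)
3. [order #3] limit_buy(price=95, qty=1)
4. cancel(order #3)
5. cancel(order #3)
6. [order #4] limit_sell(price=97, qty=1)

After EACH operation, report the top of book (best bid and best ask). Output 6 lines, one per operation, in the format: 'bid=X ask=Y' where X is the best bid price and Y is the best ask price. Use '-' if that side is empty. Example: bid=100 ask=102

After op 1 [order #1] market_buy(qty=6): fills=none; bids=[-] asks=[-]
After op 2 [order #2] limit_sell(price=96, qty=6): fills=none; bids=[-] asks=[#2:6@96]
After op 3 [order #3] limit_buy(price=95, qty=1): fills=none; bids=[#3:1@95] asks=[#2:6@96]
After op 4 cancel(order #3): fills=none; bids=[-] asks=[#2:6@96]
After op 5 cancel(order #3): fills=none; bids=[-] asks=[#2:6@96]
After op 6 [order #4] limit_sell(price=97, qty=1): fills=none; bids=[-] asks=[#2:6@96 #4:1@97]

Answer: bid=- ask=-
bid=- ask=96
bid=95 ask=96
bid=- ask=96
bid=- ask=96
bid=- ask=96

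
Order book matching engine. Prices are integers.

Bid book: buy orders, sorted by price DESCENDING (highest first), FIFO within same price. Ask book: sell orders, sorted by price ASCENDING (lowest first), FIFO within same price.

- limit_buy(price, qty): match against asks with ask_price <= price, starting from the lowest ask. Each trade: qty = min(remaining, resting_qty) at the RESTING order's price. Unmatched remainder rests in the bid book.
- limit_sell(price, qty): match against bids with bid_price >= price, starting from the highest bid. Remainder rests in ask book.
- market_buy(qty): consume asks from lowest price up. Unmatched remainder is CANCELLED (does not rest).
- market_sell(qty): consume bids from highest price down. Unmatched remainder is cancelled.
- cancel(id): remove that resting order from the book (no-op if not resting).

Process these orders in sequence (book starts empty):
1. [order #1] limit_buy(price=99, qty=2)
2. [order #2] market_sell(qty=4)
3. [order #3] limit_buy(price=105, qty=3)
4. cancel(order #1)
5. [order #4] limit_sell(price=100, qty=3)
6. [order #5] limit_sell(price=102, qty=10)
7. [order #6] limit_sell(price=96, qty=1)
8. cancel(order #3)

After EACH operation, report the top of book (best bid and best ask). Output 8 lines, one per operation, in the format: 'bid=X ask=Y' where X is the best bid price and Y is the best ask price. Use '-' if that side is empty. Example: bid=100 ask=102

After op 1 [order #1] limit_buy(price=99, qty=2): fills=none; bids=[#1:2@99] asks=[-]
After op 2 [order #2] market_sell(qty=4): fills=#1x#2:2@99; bids=[-] asks=[-]
After op 3 [order #3] limit_buy(price=105, qty=3): fills=none; bids=[#3:3@105] asks=[-]
After op 4 cancel(order #1): fills=none; bids=[#3:3@105] asks=[-]
After op 5 [order #4] limit_sell(price=100, qty=3): fills=#3x#4:3@105; bids=[-] asks=[-]
After op 6 [order #5] limit_sell(price=102, qty=10): fills=none; bids=[-] asks=[#5:10@102]
After op 7 [order #6] limit_sell(price=96, qty=1): fills=none; bids=[-] asks=[#6:1@96 #5:10@102]
After op 8 cancel(order #3): fills=none; bids=[-] asks=[#6:1@96 #5:10@102]

Answer: bid=99 ask=-
bid=- ask=-
bid=105 ask=-
bid=105 ask=-
bid=- ask=-
bid=- ask=102
bid=- ask=96
bid=- ask=96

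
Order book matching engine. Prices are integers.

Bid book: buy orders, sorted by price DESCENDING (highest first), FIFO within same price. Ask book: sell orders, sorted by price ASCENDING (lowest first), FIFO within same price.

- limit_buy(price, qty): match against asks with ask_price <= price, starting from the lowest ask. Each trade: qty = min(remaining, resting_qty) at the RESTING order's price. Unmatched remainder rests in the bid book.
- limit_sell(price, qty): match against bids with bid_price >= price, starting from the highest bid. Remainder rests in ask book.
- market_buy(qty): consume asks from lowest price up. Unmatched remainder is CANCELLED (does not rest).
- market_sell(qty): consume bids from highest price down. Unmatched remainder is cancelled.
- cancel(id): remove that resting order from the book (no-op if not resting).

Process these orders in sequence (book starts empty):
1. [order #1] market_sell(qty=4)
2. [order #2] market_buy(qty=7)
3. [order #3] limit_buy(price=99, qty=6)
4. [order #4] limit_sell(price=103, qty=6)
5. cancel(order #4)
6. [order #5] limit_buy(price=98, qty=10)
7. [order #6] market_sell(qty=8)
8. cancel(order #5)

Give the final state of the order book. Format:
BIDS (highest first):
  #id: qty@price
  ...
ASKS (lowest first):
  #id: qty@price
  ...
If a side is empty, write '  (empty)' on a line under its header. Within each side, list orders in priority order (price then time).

After op 1 [order #1] market_sell(qty=4): fills=none; bids=[-] asks=[-]
After op 2 [order #2] market_buy(qty=7): fills=none; bids=[-] asks=[-]
After op 3 [order #3] limit_buy(price=99, qty=6): fills=none; bids=[#3:6@99] asks=[-]
After op 4 [order #4] limit_sell(price=103, qty=6): fills=none; bids=[#3:6@99] asks=[#4:6@103]
After op 5 cancel(order #4): fills=none; bids=[#3:6@99] asks=[-]
After op 6 [order #5] limit_buy(price=98, qty=10): fills=none; bids=[#3:6@99 #5:10@98] asks=[-]
After op 7 [order #6] market_sell(qty=8): fills=#3x#6:6@99 #5x#6:2@98; bids=[#5:8@98] asks=[-]
After op 8 cancel(order #5): fills=none; bids=[-] asks=[-]

Answer: BIDS (highest first):
  (empty)
ASKS (lowest first):
  (empty)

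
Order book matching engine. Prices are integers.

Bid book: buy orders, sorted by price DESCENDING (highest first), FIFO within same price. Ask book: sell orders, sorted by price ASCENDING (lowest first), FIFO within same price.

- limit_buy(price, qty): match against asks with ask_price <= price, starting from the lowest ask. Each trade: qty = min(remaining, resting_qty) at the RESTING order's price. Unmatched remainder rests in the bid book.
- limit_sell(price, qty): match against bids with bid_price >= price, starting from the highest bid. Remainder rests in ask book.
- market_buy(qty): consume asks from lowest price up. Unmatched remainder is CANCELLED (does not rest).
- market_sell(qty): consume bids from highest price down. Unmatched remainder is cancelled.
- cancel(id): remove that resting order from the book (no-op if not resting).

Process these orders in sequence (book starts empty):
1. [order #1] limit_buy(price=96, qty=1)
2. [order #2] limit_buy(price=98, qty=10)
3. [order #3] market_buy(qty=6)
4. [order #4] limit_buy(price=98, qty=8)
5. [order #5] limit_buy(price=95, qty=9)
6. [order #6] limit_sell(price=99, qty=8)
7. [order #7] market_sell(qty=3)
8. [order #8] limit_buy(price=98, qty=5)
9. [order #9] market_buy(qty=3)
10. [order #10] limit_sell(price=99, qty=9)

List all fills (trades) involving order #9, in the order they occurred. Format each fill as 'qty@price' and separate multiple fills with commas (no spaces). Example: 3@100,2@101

After op 1 [order #1] limit_buy(price=96, qty=1): fills=none; bids=[#1:1@96] asks=[-]
After op 2 [order #2] limit_buy(price=98, qty=10): fills=none; bids=[#2:10@98 #1:1@96] asks=[-]
After op 3 [order #3] market_buy(qty=6): fills=none; bids=[#2:10@98 #1:1@96] asks=[-]
After op 4 [order #4] limit_buy(price=98, qty=8): fills=none; bids=[#2:10@98 #4:8@98 #1:1@96] asks=[-]
After op 5 [order #5] limit_buy(price=95, qty=9): fills=none; bids=[#2:10@98 #4:8@98 #1:1@96 #5:9@95] asks=[-]
After op 6 [order #6] limit_sell(price=99, qty=8): fills=none; bids=[#2:10@98 #4:8@98 #1:1@96 #5:9@95] asks=[#6:8@99]
After op 7 [order #7] market_sell(qty=3): fills=#2x#7:3@98; bids=[#2:7@98 #4:8@98 #1:1@96 #5:9@95] asks=[#6:8@99]
After op 8 [order #8] limit_buy(price=98, qty=5): fills=none; bids=[#2:7@98 #4:8@98 #8:5@98 #1:1@96 #5:9@95] asks=[#6:8@99]
After op 9 [order #9] market_buy(qty=3): fills=#9x#6:3@99; bids=[#2:7@98 #4:8@98 #8:5@98 #1:1@96 #5:9@95] asks=[#6:5@99]
After op 10 [order #10] limit_sell(price=99, qty=9): fills=none; bids=[#2:7@98 #4:8@98 #8:5@98 #1:1@96 #5:9@95] asks=[#6:5@99 #10:9@99]

Answer: 3@99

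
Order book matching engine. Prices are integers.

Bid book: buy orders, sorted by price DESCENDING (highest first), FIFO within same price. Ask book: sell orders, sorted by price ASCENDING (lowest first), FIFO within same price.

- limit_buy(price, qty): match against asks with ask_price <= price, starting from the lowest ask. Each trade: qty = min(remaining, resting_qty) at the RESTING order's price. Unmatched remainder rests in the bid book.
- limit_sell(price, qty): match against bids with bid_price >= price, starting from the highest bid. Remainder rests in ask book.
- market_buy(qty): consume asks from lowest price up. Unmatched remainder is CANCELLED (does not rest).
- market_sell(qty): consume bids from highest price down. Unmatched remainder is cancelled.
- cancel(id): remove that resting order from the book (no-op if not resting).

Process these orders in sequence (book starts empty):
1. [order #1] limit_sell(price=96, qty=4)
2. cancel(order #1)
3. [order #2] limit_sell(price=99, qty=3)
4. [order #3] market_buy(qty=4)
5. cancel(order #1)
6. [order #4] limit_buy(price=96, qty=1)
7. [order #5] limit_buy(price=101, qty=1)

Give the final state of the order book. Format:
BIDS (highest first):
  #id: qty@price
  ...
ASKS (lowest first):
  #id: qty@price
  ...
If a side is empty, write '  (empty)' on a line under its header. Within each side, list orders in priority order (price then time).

After op 1 [order #1] limit_sell(price=96, qty=4): fills=none; bids=[-] asks=[#1:4@96]
After op 2 cancel(order #1): fills=none; bids=[-] asks=[-]
After op 3 [order #2] limit_sell(price=99, qty=3): fills=none; bids=[-] asks=[#2:3@99]
After op 4 [order #3] market_buy(qty=4): fills=#3x#2:3@99; bids=[-] asks=[-]
After op 5 cancel(order #1): fills=none; bids=[-] asks=[-]
After op 6 [order #4] limit_buy(price=96, qty=1): fills=none; bids=[#4:1@96] asks=[-]
After op 7 [order #5] limit_buy(price=101, qty=1): fills=none; bids=[#5:1@101 #4:1@96] asks=[-]

Answer: BIDS (highest first):
  #5: 1@101
  #4: 1@96
ASKS (lowest first):
  (empty)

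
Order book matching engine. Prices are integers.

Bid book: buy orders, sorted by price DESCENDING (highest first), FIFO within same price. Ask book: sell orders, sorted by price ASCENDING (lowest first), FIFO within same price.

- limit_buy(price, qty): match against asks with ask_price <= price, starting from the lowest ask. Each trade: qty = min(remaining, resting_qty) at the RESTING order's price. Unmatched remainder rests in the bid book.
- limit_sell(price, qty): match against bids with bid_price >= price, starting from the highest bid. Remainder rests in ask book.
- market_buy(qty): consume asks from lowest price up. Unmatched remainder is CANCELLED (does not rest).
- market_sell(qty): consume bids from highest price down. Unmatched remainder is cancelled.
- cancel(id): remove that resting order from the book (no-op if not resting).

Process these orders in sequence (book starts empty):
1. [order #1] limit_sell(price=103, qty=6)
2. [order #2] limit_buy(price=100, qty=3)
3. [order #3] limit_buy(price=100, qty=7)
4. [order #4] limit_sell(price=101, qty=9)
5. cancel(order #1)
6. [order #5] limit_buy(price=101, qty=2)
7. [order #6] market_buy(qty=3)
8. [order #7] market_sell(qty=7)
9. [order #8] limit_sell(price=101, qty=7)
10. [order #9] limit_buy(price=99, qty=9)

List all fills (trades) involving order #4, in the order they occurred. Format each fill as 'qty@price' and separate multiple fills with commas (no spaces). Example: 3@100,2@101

Answer: 2@101,3@101

Derivation:
After op 1 [order #1] limit_sell(price=103, qty=6): fills=none; bids=[-] asks=[#1:6@103]
After op 2 [order #2] limit_buy(price=100, qty=3): fills=none; bids=[#2:3@100] asks=[#1:6@103]
After op 3 [order #3] limit_buy(price=100, qty=7): fills=none; bids=[#2:3@100 #3:7@100] asks=[#1:6@103]
After op 4 [order #4] limit_sell(price=101, qty=9): fills=none; bids=[#2:3@100 #3:7@100] asks=[#4:9@101 #1:6@103]
After op 5 cancel(order #1): fills=none; bids=[#2:3@100 #3:7@100] asks=[#4:9@101]
After op 6 [order #5] limit_buy(price=101, qty=2): fills=#5x#4:2@101; bids=[#2:3@100 #3:7@100] asks=[#4:7@101]
After op 7 [order #6] market_buy(qty=3): fills=#6x#4:3@101; bids=[#2:3@100 #3:7@100] asks=[#4:4@101]
After op 8 [order #7] market_sell(qty=7): fills=#2x#7:3@100 #3x#7:4@100; bids=[#3:3@100] asks=[#4:4@101]
After op 9 [order #8] limit_sell(price=101, qty=7): fills=none; bids=[#3:3@100] asks=[#4:4@101 #8:7@101]
After op 10 [order #9] limit_buy(price=99, qty=9): fills=none; bids=[#3:3@100 #9:9@99] asks=[#4:4@101 #8:7@101]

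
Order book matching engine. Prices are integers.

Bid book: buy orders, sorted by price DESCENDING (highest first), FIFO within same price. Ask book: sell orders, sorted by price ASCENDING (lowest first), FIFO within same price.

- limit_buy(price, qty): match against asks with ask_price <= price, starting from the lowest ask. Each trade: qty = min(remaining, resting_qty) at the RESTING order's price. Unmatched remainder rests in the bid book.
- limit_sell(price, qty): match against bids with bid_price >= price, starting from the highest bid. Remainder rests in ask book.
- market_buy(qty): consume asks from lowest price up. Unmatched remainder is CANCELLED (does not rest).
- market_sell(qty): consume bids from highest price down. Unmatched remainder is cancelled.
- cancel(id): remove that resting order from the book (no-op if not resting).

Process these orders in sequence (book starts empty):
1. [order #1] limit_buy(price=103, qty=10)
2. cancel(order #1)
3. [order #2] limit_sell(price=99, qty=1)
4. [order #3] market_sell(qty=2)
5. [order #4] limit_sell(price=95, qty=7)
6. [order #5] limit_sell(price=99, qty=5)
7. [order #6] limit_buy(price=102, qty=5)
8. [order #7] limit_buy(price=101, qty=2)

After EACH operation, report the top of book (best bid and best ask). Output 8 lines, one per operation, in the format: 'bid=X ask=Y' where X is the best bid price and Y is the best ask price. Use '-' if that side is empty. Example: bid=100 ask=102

After op 1 [order #1] limit_buy(price=103, qty=10): fills=none; bids=[#1:10@103] asks=[-]
After op 2 cancel(order #1): fills=none; bids=[-] asks=[-]
After op 3 [order #2] limit_sell(price=99, qty=1): fills=none; bids=[-] asks=[#2:1@99]
After op 4 [order #3] market_sell(qty=2): fills=none; bids=[-] asks=[#2:1@99]
After op 5 [order #4] limit_sell(price=95, qty=7): fills=none; bids=[-] asks=[#4:7@95 #2:1@99]
After op 6 [order #5] limit_sell(price=99, qty=5): fills=none; bids=[-] asks=[#4:7@95 #2:1@99 #5:5@99]
After op 7 [order #6] limit_buy(price=102, qty=5): fills=#6x#4:5@95; bids=[-] asks=[#4:2@95 #2:1@99 #5:5@99]
After op 8 [order #7] limit_buy(price=101, qty=2): fills=#7x#4:2@95; bids=[-] asks=[#2:1@99 #5:5@99]

Answer: bid=103 ask=-
bid=- ask=-
bid=- ask=99
bid=- ask=99
bid=- ask=95
bid=- ask=95
bid=- ask=95
bid=- ask=99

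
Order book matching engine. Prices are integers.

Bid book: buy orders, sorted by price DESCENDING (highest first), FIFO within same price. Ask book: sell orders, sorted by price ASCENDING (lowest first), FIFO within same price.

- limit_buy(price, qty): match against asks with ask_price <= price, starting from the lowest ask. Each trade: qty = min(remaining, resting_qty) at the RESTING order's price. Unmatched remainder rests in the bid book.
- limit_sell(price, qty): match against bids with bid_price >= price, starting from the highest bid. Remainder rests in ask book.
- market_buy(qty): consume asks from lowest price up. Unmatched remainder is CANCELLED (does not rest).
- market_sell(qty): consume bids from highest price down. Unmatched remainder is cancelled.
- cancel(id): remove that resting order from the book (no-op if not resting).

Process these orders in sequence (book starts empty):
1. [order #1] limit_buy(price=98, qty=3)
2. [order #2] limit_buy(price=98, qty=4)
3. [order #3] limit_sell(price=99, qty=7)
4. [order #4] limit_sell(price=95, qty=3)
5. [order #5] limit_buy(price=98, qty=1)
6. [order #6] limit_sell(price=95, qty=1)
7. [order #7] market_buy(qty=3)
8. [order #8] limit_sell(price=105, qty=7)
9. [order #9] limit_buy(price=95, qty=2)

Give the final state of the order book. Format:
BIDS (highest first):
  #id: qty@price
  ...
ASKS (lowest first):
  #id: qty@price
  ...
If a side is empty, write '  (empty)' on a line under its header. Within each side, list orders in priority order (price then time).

Answer: BIDS (highest first):
  #2: 3@98
  #5: 1@98
  #9: 2@95
ASKS (lowest first):
  #3: 4@99
  #8: 7@105

Derivation:
After op 1 [order #1] limit_buy(price=98, qty=3): fills=none; bids=[#1:3@98] asks=[-]
After op 2 [order #2] limit_buy(price=98, qty=4): fills=none; bids=[#1:3@98 #2:4@98] asks=[-]
After op 3 [order #3] limit_sell(price=99, qty=7): fills=none; bids=[#1:3@98 #2:4@98] asks=[#3:7@99]
After op 4 [order #4] limit_sell(price=95, qty=3): fills=#1x#4:3@98; bids=[#2:4@98] asks=[#3:7@99]
After op 5 [order #5] limit_buy(price=98, qty=1): fills=none; bids=[#2:4@98 #5:1@98] asks=[#3:7@99]
After op 6 [order #6] limit_sell(price=95, qty=1): fills=#2x#6:1@98; bids=[#2:3@98 #5:1@98] asks=[#3:7@99]
After op 7 [order #7] market_buy(qty=3): fills=#7x#3:3@99; bids=[#2:3@98 #5:1@98] asks=[#3:4@99]
After op 8 [order #8] limit_sell(price=105, qty=7): fills=none; bids=[#2:3@98 #5:1@98] asks=[#3:4@99 #8:7@105]
After op 9 [order #9] limit_buy(price=95, qty=2): fills=none; bids=[#2:3@98 #5:1@98 #9:2@95] asks=[#3:4@99 #8:7@105]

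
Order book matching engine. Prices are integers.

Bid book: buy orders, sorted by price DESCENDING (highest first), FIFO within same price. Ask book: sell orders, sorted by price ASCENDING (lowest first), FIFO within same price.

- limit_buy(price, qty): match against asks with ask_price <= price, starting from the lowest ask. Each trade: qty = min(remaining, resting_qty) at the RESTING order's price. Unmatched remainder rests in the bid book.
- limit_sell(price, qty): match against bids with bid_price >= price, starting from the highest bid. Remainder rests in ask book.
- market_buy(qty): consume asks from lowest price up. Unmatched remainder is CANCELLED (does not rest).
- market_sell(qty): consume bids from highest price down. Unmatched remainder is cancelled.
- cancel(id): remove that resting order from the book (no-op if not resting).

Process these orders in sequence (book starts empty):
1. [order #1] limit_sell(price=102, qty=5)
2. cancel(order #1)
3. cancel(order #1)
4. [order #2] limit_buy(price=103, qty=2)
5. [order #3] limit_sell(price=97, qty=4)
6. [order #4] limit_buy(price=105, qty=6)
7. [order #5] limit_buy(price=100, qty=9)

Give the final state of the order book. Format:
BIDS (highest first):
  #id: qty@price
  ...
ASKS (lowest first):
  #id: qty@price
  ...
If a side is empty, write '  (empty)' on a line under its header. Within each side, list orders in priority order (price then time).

Answer: BIDS (highest first):
  #4: 4@105
  #5: 9@100
ASKS (lowest first):
  (empty)

Derivation:
After op 1 [order #1] limit_sell(price=102, qty=5): fills=none; bids=[-] asks=[#1:5@102]
After op 2 cancel(order #1): fills=none; bids=[-] asks=[-]
After op 3 cancel(order #1): fills=none; bids=[-] asks=[-]
After op 4 [order #2] limit_buy(price=103, qty=2): fills=none; bids=[#2:2@103] asks=[-]
After op 5 [order #3] limit_sell(price=97, qty=4): fills=#2x#3:2@103; bids=[-] asks=[#3:2@97]
After op 6 [order #4] limit_buy(price=105, qty=6): fills=#4x#3:2@97; bids=[#4:4@105] asks=[-]
After op 7 [order #5] limit_buy(price=100, qty=9): fills=none; bids=[#4:4@105 #5:9@100] asks=[-]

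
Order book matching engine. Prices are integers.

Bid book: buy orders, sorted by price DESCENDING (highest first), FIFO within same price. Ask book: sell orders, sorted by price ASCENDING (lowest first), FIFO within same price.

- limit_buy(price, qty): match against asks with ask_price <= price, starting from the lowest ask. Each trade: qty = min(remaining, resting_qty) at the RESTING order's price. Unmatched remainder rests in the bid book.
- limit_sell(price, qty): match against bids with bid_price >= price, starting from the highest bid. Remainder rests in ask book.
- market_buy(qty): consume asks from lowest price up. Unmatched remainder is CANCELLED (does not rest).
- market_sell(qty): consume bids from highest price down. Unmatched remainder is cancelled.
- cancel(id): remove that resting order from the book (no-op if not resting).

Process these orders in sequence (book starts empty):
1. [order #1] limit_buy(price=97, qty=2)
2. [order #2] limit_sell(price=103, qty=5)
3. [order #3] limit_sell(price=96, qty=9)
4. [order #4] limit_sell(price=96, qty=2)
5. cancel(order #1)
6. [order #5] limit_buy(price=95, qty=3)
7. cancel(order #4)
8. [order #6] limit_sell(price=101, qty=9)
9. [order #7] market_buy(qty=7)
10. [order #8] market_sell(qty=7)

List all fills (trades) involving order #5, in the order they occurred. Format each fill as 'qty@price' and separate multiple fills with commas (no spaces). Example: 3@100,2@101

After op 1 [order #1] limit_buy(price=97, qty=2): fills=none; bids=[#1:2@97] asks=[-]
After op 2 [order #2] limit_sell(price=103, qty=5): fills=none; bids=[#1:2@97] asks=[#2:5@103]
After op 3 [order #3] limit_sell(price=96, qty=9): fills=#1x#3:2@97; bids=[-] asks=[#3:7@96 #2:5@103]
After op 4 [order #4] limit_sell(price=96, qty=2): fills=none; bids=[-] asks=[#3:7@96 #4:2@96 #2:5@103]
After op 5 cancel(order #1): fills=none; bids=[-] asks=[#3:7@96 #4:2@96 #2:5@103]
After op 6 [order #5] limit_buy(price=95, qty=3): fills=none; bids=[#5:3@95] asks=[#3:7@96 #4:2@96 #2:5@103]
After op 7 cancel(order #4): fills=none; bids=[#5:3@95] asks=[#3:7@96 #2:5@103]
After op 8 [order #6] limit_sell(price=101, qty=9): fills=none; bids=[#5:3@95] asks=[#3:7@96 #6:9@101 #2:5@103]
After op 9 [order #7] market_buy(qty=7): fills=#7x#3:7@96; bids=[#5:3@95] asks=[#6:9@101 #2:5@103]
After op 10 [order #8] market_sell(qty=7): fills=#5x#8:3@95; bids=[-] asks=[#6:9@101 #2:5@103]

Answer: 3@95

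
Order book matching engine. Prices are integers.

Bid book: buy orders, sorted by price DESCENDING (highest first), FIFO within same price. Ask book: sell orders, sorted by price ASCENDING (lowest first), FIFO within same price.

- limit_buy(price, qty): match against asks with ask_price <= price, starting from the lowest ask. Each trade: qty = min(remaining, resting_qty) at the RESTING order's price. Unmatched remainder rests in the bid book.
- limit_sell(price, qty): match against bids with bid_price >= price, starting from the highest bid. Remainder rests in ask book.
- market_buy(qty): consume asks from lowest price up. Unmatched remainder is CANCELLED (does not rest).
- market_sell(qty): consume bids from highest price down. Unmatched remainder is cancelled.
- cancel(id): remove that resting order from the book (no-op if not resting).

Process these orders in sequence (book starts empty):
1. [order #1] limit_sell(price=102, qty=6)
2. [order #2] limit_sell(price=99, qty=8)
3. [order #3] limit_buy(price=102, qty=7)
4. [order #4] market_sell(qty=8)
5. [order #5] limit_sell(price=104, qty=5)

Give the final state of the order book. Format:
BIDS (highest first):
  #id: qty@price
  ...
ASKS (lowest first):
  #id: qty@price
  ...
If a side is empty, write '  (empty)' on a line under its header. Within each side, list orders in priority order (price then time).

Answer: BIDS (highest first):
  (empty)
ASKS (lowest first):
  #2: 1@99
  #1: 6@102
  #5: 5@104

Derivation:
After op 1 [order #1] limit_sell(price=102, qty=6): fills=none; bids=[-] asks=[#1:6@102]
After op 2 [order #2] limit_sell(price=99, qty=8): fills=none; bids=[-] asks=[#2:8@99 #1:6@102]
After op 3 [order #3] limit_buy(price=102, qty=7): fills=#3x#2:7@99; bids=[-] asks=[#2:1@99 #1:6@102]
After op 4 [order #4] market_sell(qty=8): fills=none; bids=[-] asks=[#2:1@99 #1:6@102]
After op 5 [order #5] limit_sell(price=104, qty=5): fills=none; bids=[-] asks=[#2:1@99 #1:6@102 #5:5@104]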